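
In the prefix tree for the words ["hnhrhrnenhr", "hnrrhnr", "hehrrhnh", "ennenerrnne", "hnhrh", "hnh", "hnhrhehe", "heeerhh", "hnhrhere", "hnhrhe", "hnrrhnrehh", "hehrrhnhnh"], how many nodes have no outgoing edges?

A leaf is a node with no children — equivalently, the end of a word that is not a proper prefix of any other stored word.
Those words: "ennenerrnne", "heeerhh", "hehrrhnhnh", "hnhrhehe", "hnhrhere", "hnhrhrnenhr", "hnrrhnrehh"
Leaf count: 7

7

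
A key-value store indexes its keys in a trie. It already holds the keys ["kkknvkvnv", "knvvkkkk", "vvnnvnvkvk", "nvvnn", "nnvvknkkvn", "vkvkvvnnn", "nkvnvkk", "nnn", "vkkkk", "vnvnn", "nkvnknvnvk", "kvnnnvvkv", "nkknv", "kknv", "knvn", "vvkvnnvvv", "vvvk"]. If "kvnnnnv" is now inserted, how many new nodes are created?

"kvnnn" is already a path in the trie; the remaining "nv" must be added.
So 7 − 5 = 2 new nodes.

2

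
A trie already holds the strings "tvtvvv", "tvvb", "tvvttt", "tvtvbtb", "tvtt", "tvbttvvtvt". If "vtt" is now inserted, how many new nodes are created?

3

"vtt" shares no prefix with any stored word, so all 3 characters open new nodes.
3 − 0 = 3 new nodes.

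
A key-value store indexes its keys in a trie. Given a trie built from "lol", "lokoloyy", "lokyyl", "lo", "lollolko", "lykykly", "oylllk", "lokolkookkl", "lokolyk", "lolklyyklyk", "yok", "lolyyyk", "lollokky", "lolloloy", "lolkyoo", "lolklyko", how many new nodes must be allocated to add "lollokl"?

1

Walking "lollokl" from the root, the first 6 characters ("lollok") follow existing edges; "l" is the first miss.
So 7 − 6 = 1 new nodes.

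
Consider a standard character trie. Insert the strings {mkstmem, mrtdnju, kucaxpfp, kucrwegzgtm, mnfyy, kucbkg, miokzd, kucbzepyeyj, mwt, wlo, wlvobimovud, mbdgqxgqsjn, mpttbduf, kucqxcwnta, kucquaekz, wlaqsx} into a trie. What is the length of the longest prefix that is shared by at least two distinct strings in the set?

Look for the deepest trie node that still has at least two words in its subtree.
"kucbkg" and "kucbzepyeyj" agree on "kucb" (4 characters) before diverging; nothing deeper is shared.
Longest shared-prefix length: 4

4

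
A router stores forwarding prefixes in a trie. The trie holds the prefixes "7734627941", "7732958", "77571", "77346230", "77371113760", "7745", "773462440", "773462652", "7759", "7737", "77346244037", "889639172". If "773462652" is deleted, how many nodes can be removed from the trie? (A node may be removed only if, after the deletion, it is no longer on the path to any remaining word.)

3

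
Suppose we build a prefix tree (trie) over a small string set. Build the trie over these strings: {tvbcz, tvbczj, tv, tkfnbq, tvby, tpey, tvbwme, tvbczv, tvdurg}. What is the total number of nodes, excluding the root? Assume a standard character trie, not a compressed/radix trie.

Trie structure (* marks end of a word):
(root)
└─ t
   ├─ k
   │  └─ f
   │     └─ n
   │        └─ b
   │           └─ q *
   ├─ p
   │  └─ e
   │     └─ y *
   └─ v *
      ├─ b
      │  ├─ c
      │  │  └─ z *
      │  │     ├─ j *
      │  │     └─ v *
      │  ├─ w
      │  │  └─ m
      │  │     └─ e *
      │  └─ y *
      └─ d
         └─ u
            └─ r
               └─ g *
Counting every labelled node above: 23.

23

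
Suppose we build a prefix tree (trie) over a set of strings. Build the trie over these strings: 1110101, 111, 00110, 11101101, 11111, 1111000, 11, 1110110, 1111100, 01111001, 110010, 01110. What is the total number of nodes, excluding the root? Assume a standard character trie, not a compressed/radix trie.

34

Count nodes per top-level branch (shared prefixes stored once):
  '0'-branch (00110, 01110, 01111001): 13 nodes
  '1'-branch (11, 110010, 111, 1110101, 1110110, 11101101, 1111000, 11111, 1111100): 21 nodes
Sum: 34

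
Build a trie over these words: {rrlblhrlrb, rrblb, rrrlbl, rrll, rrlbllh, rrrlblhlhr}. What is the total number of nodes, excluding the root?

24

Count nodes per top-level branch (shared prefixes stored once):
  'r'-branch (rrblb, rrlblhrlrb, rrlbllh, rrll, rrrlbl, rrrlblhlhr): 24 nodes
Sum: 24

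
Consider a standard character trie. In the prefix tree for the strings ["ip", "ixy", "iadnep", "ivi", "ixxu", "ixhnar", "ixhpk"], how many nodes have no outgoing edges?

7

Leaves are exactly the stored words that no other stored word extends.
Those words: "iadnep", "ip", "ivi", "ixhnar", "ixhpk", "ixxu", "ixy"
Leaf count: 7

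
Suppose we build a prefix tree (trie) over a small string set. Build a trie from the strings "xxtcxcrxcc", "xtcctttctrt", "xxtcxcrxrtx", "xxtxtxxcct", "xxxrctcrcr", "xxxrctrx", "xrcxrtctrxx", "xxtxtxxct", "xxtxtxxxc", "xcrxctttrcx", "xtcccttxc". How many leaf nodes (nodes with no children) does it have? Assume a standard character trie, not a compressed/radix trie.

Leaves are exactly the stored words that no other stored word extends.
Those words: "xcrxctttrcx", "xrcxrtctrxx", "xtcccttxc", "xtcctttctrt", "xxtcxcrxcc", "xxtcxcrxrtx", "xxtxtxxcct", "xxtxtxxct", "xxtxtxxxc", "xxxrctcrcr", "xxxrctrx"
Leaf count: 11

11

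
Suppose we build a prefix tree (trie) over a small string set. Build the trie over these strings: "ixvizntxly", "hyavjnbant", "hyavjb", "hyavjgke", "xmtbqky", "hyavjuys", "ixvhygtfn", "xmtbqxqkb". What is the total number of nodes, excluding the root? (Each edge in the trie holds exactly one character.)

Count nodes per top-level branch (shared prefixes stored once):
  'h'-branch (hyavjb, hyavjgke, hyavjnbant, hyavjuys): 17 nodes
  'i'-branch (ixvhygtfn, ixvizntxly): 16 nodes
  'x'-branch (xmtbqky, xmtbqxqkb): 11 nodes
Sum: 44

44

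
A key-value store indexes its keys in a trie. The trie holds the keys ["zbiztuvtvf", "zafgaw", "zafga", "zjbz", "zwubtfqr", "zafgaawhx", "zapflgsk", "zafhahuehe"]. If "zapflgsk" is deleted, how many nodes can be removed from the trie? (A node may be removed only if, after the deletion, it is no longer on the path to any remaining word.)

Walk "zapflgsk" from the leaf back toward the root, removing each node that no remaining word uses.
The suffix "pflgsk" (6 nodes) is used only by "zapflgsk"; the node for "za" still has the child "f", so pruning stops there.
Nodes removed: 6

6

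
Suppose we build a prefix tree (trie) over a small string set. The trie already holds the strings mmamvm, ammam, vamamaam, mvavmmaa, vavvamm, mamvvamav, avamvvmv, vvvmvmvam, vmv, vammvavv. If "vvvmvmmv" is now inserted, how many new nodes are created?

Walking "vvvmvmmv" from the root, the first 6 characters ("vvvmvm") follow existing edges; "m" is the first miss.
Each of the 2 remaining characters creates one node.

2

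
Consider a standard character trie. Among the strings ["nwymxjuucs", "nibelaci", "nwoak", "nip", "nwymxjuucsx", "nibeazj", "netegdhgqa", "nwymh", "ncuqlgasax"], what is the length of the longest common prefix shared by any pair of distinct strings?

The deepest shared node is where two words last agree before diverging.
e.g. "nwymxjuucs" and "nwymxjuucsx" share the prefix "nwymxjuucs" of length 10; no pair shares a longer one.
Longest shared-prefix length: 10

10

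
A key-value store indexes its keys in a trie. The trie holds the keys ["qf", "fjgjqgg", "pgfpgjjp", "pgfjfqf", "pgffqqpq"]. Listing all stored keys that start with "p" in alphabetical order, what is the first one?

DFS of the "p" subtree visits, in order: "pgffqqpq", "pgfjfqf", "pgfpgjjp"
Position 1: pgffqqpq

pgffqqpq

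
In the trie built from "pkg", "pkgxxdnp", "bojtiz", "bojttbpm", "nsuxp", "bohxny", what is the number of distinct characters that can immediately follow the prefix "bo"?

Follow the path "bo" to its node, then look at its outgoing edges.
Distinct next characters after "bo": h, j.
That node has 2 child edges.

2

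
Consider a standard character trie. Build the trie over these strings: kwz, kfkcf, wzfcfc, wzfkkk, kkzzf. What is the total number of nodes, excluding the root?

Trie structure (* marks end of a word):
(root)
├─ k
│  ├─ f
│  │  └─ k
│  │     └─ c
│  │        └─ f *
│  ├─ k
│  │  └─ z
│  │     └─ z
│  │        └─ f *
│  └─ w
│     └─ z *
└─ w
   └─ z
      └─ f
         ├─ c
         │  └─ f
         │     └─ c *
         └─ k
            └─ k
               └─ k *
Counting every labelled node above: 20.

20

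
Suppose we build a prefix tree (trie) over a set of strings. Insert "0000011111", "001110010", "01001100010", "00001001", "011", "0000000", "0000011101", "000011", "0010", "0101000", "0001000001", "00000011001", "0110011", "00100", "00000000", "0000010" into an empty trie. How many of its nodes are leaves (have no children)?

A leaf is a node with no children — equivalently, the end of a word that is not a proper prefix of any other stored word.
Those words: "00000000", "00000011001", "0000010", "0000011101", "0000011111", "00001001", "000011", "0001000001", "00100", "001110010", "01001100010", "0101000", "0110011"
Leaf count: 13

13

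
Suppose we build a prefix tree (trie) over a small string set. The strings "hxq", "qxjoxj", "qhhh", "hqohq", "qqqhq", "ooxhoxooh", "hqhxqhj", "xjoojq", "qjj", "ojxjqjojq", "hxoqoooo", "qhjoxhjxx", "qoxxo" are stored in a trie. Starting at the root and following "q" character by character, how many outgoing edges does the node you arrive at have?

5

Walk "q" from the root, arriving at one node.
Characters that immediately follow "q" among the stored strings: {h, j, o, q, x}.
That node has 5 child edges.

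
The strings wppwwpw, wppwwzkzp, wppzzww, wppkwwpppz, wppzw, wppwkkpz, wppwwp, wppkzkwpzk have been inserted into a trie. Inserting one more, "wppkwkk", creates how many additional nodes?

The longest prefix of "wppkwkk" already in the trie is "wppkw" (length 5).
So 7 − 5 = 2 new nodes.

2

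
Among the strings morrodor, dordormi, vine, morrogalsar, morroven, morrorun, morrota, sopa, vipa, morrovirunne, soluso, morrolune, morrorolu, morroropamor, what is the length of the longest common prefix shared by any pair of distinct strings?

7

Look for the deepest trie node that still has at least two words in its subtree.
"morrorolu" and "morroropamor" agree on "morroro" (7 characters) before diverging; nothing deeper is shared.
Longest shared-prefix length: 7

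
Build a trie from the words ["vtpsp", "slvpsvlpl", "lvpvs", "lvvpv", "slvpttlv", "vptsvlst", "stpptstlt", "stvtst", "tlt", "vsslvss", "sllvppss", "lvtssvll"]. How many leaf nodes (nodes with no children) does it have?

12

Leaves are exactly the stored words that no other stored word extends.
Those words: "lvpvs", "lvtssvll", "lvvpv", "sllvppss", "slvpsvlpl", "slvpttlv", "stpptstlt", "stvtst", "tlt", "vptsvlst", "vsslvss", "vtpsp"
Leaf count: 12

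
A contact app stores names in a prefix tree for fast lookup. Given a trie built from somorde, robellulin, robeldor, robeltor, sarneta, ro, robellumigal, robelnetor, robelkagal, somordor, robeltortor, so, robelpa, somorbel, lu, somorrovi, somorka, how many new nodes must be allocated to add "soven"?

Walking "soven" from the root, the first 2 characters ("so") follow existing edges; "v" is the first miss.
So 5 − 2 = 3 new nodes.

3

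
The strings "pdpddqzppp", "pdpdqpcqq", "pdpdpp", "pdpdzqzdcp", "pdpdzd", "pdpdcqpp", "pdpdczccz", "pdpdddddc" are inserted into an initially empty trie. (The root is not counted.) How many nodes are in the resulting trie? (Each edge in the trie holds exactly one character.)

For each word, the new-node count is its length minus the longest prefix already in the trie:
  "pdpddqzppp" → 10 new (p, d, p, d, d, q, z, p, p, p)
  "pdpdqpcqq" → prefix "pdpd" already present; 5 new (q, p, c, q, q)
  "pdpdpp" → prefix "pdpd" already present; 2 new (p, p)
  "pdpdzqzdcp" → prefix "pdpd" already present; 6 new (z, q, z, d, c, p)
  "pdpdzd" → prefix "pdpdz" already present; 1 new (d)
  "pdpdcqpp" → prefix "pdpd" already present; 4 new (c, q, p, p)
  "pdpdczccz" → prefix "pdpdc" already present; 4 new (z, c, c, z)
  "pdpdddddc" → prefix "pdpdd" already present; 4 new (d, d, d, c)
Total nodes = 10 + 5 + 2 + 6 + 1 + 4 + 4 + 4 = 36

36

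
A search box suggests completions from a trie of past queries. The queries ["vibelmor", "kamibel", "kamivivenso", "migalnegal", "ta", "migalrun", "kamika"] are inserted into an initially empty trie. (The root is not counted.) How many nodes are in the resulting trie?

39

Count nodes per top-level branch (shared prefixes stored once):
  'k'-branch (kamibel, kamika, kamivivenso): 16 nodes
  'm'-branch (migalnegal, migalrun): 13 nodes
  't'-branch (ta): 2 nodes
  'v'-branch (vibelmor): 8 nodes
Sum: 39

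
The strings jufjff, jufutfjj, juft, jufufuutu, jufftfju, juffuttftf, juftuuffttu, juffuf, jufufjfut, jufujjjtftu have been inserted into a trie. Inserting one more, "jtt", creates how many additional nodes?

2

Walking "jtt" from the root, the first 1 characters ("j") follow existing edges; "t" is the first miss.
So 3 − 1 = 2 new nodes.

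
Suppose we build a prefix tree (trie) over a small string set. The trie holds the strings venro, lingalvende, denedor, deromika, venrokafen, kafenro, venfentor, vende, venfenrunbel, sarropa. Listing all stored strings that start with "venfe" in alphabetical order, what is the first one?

Words with prefix "venfe", in lexicographic order: "venfenrunbel", "venfentor"
Position 1: venfenrunbel

venfenrunbel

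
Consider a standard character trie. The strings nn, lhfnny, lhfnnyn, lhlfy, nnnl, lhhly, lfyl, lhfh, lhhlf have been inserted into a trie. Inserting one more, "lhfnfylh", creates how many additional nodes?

"lhfn" is already a path in the trie; the remaining "fylh" must be added.
So 8 − 4 = 4 new nodes.

4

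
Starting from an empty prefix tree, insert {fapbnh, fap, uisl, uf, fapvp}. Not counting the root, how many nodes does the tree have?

For each word, the new-node count is its length minus the longest prefix already in the trie:
  "fapbnh" → 6 new (f, a, p, b, n, h)
  "fap" → prefix "fap" already present; 0 new (none)
  "uisl" → 4 new (u, i, s, l)
  "uf" → prefix "u" already present; 1 new (f)
  "fapvp" → prefix "fap" already present; 2 new (v, p)
Total nodes = 6 + 0 + 4 + 1 + 2 = 13

13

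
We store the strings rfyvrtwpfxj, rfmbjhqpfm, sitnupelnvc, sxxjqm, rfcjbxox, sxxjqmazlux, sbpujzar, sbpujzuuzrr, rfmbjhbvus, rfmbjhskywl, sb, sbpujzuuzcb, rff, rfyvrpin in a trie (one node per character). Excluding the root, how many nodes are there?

For each word, the new-node count is its length minus the longest prefix already in the trie:
  "rfyvrtwpfxj" → 11 new (r, f, y, v, r, t, w, p, f, x, j)
  "rfmbjhqpfm" → prefix "rf" already present; 8 new (m, b, j, h, q, p, f, m)
  "sitnupelnvc" → 11 new (s, i, t, n, u, p, e, l, n, v, c)
  "sxxjqm" → prefix "s" already present; 5 new (x, x, j, q, m)
  "rfcjbxox" → prefix "rf" already present; 6 new (c, j, b, x, o, x)
  "sxxjqmazlux" → prefix "sxxjqm" already present; 5 new (a, z, l, u, x)
  "sbpujzar" → prefix "s" already present; 7 new (b, p, u, j, z, a, r)
  "sbpujzuuzrr" → prefix "sbpujz" already present; 5 new (u, u, z, r, r)
  "rfmbjhbvus" → prefix "rfmbjh" already present; 4 new (b, v, u, s)
  "rfmbjhskywl" → prefix "rfmbjh" already present; 5 new (s, k, y, w, l)
  "sb" → prefix "sb" already present; 0 new (none)
  "sbpujzuuzcb" → prefix "sbpujzuuz" already present; 2 new (c, b)
  "rff" → prefix "rf" already present; 1 new (f)
  "rfyvrpin" → prefix "rfyvr" already present; 3 new (p, i, n)
Total nodes = 11 + 8 + 11 + 5 + 6 + 5 + 7 + 5 + 4 + 5 + 0 + 2 + 1 + 3 = 73

73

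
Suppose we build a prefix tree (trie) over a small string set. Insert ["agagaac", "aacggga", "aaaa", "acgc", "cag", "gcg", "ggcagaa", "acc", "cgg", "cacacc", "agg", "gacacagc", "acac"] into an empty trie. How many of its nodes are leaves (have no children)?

13

A leaf is a node with no children — equivalently, the end of a word that is not a proper prefix of any other stored word.
Those words: "aaaa", "aacggga", "acac", "acc", "acgc", "agagaac", "agg", "cacacc", "cag", "cgg", "gacacagc", "gcg", "ggcagaa"
Leaf count: 13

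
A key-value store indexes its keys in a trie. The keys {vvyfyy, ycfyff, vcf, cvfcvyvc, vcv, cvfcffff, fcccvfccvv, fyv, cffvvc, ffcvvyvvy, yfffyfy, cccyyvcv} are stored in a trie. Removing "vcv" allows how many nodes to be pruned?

1

Walk "vcv" from the leaf back toward the root, removing each node that no remaining word uses.
The suffix "v" (1 node) is used only by "vcv"; the node for "vc" still has the child "f", so pruning stops there.
Nodes removed: 1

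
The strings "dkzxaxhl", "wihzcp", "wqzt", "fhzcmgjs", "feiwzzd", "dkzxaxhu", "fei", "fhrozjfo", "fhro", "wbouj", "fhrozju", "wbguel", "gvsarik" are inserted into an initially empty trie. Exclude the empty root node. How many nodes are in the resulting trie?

54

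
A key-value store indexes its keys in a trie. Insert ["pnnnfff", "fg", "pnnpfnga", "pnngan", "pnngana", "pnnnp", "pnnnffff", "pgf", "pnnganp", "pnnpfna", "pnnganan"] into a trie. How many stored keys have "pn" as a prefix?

Walk to "pn"; the words in its subtree are exactly those with that prefix.
Matches: "pnngan", "pnngana", "pnnganan", "pnnganp", "pnnnfff", "pnnnffff", "pnnnp", "pnnpfna", "pnnpfnga"
Count: 9

9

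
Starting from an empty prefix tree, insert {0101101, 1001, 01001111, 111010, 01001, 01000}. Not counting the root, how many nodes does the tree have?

Count nodes per top-level branch (shared prefixes stored once):
  '0'-branch (01000, 01001, 01001111, 0101101): 13 nodes
  '1'-branch (1001, 111010): 9 nodes
Sum: 22

22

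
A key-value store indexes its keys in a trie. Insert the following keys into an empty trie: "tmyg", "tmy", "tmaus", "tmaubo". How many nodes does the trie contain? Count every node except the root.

Trace insertions, counting only characters that open a new branch:
  "tmyg" → 4 new (t, m, y, g)
  "tmy" → prefix "tmy" already present; 0 new (none)
  "tmaus" → prefix "tm" already present; 3 new (a, u, s)
  "tmaubo" → prefix "tmau" already present; 2 new (b, o)
Total nodes = 4 + 0 + 3 + 2 = 9

9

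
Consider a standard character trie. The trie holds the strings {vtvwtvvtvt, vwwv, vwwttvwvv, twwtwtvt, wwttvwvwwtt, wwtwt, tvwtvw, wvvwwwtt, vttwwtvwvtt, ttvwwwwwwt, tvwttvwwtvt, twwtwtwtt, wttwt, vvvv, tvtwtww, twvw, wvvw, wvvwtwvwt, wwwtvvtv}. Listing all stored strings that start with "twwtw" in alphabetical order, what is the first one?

twwtwtvt

DFS of the "twwtw" subtree visits, in order: "twwtwtvt", "twwtwtwtt"
The 1st is twwtwtvt.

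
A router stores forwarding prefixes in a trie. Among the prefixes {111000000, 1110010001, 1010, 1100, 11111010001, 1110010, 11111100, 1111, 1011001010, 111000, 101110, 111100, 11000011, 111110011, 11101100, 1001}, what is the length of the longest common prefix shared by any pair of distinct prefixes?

Equivalently: take the maximum, over all pairs, of their longest common prefix length.
e.g. "1110010" and "1110010001" share the prefix "1110010" of length 7; no pair shares a longer one.
Longest shared-prefix length: 7

7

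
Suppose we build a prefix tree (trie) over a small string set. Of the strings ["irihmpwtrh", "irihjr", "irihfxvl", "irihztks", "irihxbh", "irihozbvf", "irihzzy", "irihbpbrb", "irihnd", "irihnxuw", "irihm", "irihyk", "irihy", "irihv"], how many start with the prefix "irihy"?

2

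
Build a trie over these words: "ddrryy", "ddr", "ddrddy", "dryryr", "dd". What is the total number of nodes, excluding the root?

14

Insert word by word; a character creates a node only if that edge doesn't already exist:
  "ddrryy" → 6 new (d, d, r, r, y, y)
  "ddr" → prefix "ddr" already present; 0 new (none)
  "ddrddy" → prefix "ddr" already present; 3 new (d, d, y)
  "dryryr" → prefix "d" already present; 5 new (r, y, r, y, r)
  "dd" → prefix "dd" already present; 0 new (none)
Total nodes = 6 + 0 + 3 + 5 + 0 = 14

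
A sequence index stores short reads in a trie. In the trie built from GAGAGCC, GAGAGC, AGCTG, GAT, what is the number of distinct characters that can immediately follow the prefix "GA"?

The children of the "GA" node are the distinct next characters among strings starting with "GA".
Distinct next characters after "GA": G, T.
That node has 2 child edges.

2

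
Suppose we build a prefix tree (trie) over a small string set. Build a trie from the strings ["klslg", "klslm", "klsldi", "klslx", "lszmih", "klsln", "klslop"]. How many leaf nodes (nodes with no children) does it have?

A leaf is a node with no children — equivalently, the end of a word that is not a proper prefix of any other stored word.
Those words: "klsldi", "klslg", "klslm", "klsln", "klslop", "klslx", "lszmih"
Leaf count: 7

7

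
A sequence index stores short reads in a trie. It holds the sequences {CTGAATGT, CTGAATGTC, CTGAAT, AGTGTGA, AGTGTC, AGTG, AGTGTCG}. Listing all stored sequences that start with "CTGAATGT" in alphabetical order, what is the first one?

Filter for "CTGAATGT…" and sort: "CTGAATGT", "CTGAATGTC"
Position 1: CTGAATGT

CTGAATGT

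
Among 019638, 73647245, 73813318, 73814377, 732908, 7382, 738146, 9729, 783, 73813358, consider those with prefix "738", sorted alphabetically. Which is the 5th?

7382

Words with prefix "738", in lexicographic order: "73813318", "73813358", "73814377", "738146", "7382"
Position 5: 7382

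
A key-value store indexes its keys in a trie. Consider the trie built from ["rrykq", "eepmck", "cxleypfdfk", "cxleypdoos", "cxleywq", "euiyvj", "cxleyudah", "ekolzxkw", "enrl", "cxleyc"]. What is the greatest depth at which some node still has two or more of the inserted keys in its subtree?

Equivalently: take the maximum, over all pairs, of their longest common prefix length.
e.g. "cxleypdoos" and "cxleypfdfk" share the prefix "cxleyp" of length 6; no pair shares a longer one.
Longest shared-prefix length: 6

6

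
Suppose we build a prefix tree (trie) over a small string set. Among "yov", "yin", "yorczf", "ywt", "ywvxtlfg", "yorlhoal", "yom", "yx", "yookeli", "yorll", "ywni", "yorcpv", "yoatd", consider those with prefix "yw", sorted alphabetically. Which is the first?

DFS of the "yw" subtree visits, in order: "ywni", "ywt", "ywvxtlfg"
The 1st is ywni.

ywni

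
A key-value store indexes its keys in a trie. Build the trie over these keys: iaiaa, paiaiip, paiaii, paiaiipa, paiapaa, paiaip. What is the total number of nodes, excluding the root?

Trace insertions, counting only characters that open a new branch:
  "iaiaa" → 5 new (i, a, i, a, a)
  "paiaiip" → 7 new (p, a, i, a, i, i, p)
  "paiaii" → prefix "paiaii" already present; 0 new (none)
  "paiaiipa" → prefix "paiaiip" already present; 1 new (a)
  "paiapaa" → prefix "paia" already present; 3 new (p, a, a)
  "paiaip" → prefix "paiai" already present; 1 new (p)
Total nodes = 5 + 7 + 0 + 1 + 3 + 1 = 17

17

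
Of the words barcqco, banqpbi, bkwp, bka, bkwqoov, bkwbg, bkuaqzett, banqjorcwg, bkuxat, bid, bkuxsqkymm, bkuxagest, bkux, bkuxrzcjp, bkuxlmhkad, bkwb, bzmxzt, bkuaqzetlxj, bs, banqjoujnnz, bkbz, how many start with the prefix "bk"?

14

Walk to "bk"; the words in its subtree are exactly those with that prefix.
Words under "bk": bka, bkbz, bkuaqzetlxj, bkuaqzett, bkux, bkuxagest, bkuxat, bkuxlmhkad, bkuxrzcjp, bkuxsqkymm, bkwb, bkwbg, bkwp, bkwqoov
Count: 14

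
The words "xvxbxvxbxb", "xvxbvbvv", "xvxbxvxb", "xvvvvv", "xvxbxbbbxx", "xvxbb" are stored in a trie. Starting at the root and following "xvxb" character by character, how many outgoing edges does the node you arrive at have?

Walk "xvxb" from the root, arriving at one node.
Distinct next characters after "xvxb": b, v, x.
That node has 3 child edges.

3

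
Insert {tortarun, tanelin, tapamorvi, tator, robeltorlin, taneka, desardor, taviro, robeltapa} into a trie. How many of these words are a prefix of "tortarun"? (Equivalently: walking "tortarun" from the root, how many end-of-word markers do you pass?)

Traverse "tortarun" character by character; count nodes along the way that are marked as word ends.
Prefixes of the query that are stored words: "tortarun"
Count: 1

1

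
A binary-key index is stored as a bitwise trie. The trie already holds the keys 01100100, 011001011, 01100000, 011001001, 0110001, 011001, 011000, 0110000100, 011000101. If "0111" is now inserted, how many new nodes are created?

Walking "0111" from the root, the first 3 characters ("011") follow existing edges; "1" is the first miss.
New nodes needed: |"0111"| − 3 = 4 − 3 = 1.

1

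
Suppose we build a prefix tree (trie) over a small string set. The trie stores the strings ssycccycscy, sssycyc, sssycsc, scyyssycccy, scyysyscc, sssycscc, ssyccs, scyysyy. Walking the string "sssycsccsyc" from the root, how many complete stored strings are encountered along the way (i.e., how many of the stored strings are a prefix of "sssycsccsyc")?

Walk "sssycsccsyc" from the root; an end-of-word marker is hit whenever a stored word is a prefix of "sssycsccsyc".
Prefixes of the query that are stored words: "sssycsc", "sssycscc"
Count: 2

2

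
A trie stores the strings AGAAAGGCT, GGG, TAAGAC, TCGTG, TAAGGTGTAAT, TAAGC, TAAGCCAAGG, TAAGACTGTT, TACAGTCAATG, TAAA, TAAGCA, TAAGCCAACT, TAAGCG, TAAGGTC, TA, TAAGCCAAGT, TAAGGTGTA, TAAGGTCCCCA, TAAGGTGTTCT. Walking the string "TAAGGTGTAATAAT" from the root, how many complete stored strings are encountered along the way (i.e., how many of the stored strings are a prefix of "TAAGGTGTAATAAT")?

3

Traverse "TAAGGTGTAATAAT" character by character; count nodes along the way that are marked as word ends.
Prefixes of the query that are stored words: "TA", "TAAGGTGTA", "TAAGGTGTAAT"
Count: 3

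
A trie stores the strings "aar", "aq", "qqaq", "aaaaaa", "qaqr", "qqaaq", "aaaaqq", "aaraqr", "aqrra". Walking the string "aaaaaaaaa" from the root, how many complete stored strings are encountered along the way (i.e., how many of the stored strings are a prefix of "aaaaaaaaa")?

Walk "aaaaaaaaa" from the root; an end-of-word marker is hit whenever a stored word is a prefix of "aaaaaaaaa".
Prefixes of the query that are stored words: "aaaaaa"
Count: 1

1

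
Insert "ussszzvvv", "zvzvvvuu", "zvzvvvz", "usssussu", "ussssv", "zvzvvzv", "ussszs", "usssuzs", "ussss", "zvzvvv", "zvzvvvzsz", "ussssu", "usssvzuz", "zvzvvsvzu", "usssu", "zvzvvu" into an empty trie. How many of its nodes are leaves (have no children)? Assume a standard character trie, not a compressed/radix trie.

12

Leaves are exactly the stored words that no other stored word extends.
Those words: "ussssu", "ussssv", "usssussu", "usssuzs", "usssvzuz", "ussszs", "ussszzvvv", "zvzvvsvzu", "zvzvvu", "zvzvvvuu", "zvzvvvzsz", "zvzvvzv"
Leaf count: 12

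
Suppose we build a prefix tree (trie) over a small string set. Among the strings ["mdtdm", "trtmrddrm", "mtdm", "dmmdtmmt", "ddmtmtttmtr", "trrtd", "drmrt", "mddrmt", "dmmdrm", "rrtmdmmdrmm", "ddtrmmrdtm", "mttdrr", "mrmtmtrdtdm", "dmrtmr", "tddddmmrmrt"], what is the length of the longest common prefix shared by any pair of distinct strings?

4

Look for the deepest trie node that still has at least two words in its subtree.
e.g. "dmmdrm" and "dmmdtmmt" share the prefix "dmmd" of length 4; no pair shares a longer one.
Longest shared-prefix length: 4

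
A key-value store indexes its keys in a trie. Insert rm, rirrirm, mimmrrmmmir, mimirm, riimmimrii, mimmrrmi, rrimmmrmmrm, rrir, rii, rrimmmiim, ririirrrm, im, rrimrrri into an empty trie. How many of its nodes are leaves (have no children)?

12

A leaf is a node with no children — equivalently, the end of a word that is not a proper prefix of any other stored word.
Those words: "im", "mimirm", "mimmrrmi", "mimmrrmmmir", "riimmimrii", "ririirrrm", "rirrirm", "rm", "rrimmmiim", "rrimmmrmmrm", "rrimrrri", "rrir"
Leaf count: 12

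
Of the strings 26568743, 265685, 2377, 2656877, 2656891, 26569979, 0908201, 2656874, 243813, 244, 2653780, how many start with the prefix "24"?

2

Walk to "24"; the words in its subtree are exactly those with that prefix.
Matches: "243813", "244"
Count: 2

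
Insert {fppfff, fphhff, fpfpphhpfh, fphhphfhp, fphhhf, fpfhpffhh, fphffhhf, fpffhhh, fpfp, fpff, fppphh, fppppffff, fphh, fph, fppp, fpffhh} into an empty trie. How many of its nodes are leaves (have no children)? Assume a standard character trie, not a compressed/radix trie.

10

Leaves are exactly the stored words that no other stored word extends.
Those words: "fpffhhh", "fpfhpffhh", "fpfpphhpfh", "fphffhhf", "fphhff", "fphhhf", "fphhphfhp", "fppfff", "fppphh", "fppppffff"
Leaf count: 10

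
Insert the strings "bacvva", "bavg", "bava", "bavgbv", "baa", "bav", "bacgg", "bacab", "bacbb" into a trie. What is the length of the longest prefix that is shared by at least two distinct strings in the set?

Equivalently: take the maximum, over all pairs, of their longest common prefix length.
e.g. "bavg" and "bavgbv" share the prefix "bavg" of length 4; no pair shares a longer one.
Longest shared-prefix length: 4

4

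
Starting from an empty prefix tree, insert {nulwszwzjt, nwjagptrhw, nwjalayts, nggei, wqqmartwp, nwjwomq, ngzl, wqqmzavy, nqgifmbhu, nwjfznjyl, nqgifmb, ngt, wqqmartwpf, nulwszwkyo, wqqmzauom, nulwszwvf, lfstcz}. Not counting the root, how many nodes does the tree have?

77

Count nodes per top-level branch (shared prefixes stored once):
  'l'-branch (lfstcz): 6 nodes
  'n'-branch (nggei, ngt, ngzl, nqgifmb, nqgifmbhu, nulwszwkyo, nulwszwvf, nulwszwzjt, nwjagptrhw, nwjalayts, nwjfznjyl, nwjwomq): 54 nodes
  'w'-branch (wqqmartwp, wqqmartwpf, wqqmzauom, wqqmzavy): 17 nodes
Sum: 77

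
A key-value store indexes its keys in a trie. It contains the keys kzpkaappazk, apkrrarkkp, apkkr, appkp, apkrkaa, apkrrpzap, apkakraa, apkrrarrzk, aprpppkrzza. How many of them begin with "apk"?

Traverse to the node for "apk", then collect every word in that subtree.
Words under "apk": apkakraa, apkkr, apkrkaa, apkrrarkkp, apkrrarrzk, apkrrpzap
Count: 6

6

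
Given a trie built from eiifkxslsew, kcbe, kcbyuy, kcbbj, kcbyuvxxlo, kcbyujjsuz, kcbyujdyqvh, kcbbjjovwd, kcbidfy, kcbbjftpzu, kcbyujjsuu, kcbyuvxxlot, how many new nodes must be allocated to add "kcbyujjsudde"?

Walking "kcbyujjsudde" from the root, the first 9 characters ("kcbyujjsu") follow existing edges; "d" is the first miss.
New nodes needed: |"kcbyujjsudde"| − 9 = 12 − 9 = 3.

3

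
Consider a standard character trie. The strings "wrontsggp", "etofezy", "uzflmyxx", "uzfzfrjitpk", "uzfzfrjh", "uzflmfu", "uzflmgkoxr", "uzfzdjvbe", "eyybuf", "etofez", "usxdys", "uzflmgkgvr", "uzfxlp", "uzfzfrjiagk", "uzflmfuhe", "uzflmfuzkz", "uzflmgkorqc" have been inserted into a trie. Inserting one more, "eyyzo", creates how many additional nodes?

2

Walking "eyyzo" from the root, the first 3 characters ("eyy") follow existing edges; "z" is the first miss.
Each of the 2 remaining characters creates one node.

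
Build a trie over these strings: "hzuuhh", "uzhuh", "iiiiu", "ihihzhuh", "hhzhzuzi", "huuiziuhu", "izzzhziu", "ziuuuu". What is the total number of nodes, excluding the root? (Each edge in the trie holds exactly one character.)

51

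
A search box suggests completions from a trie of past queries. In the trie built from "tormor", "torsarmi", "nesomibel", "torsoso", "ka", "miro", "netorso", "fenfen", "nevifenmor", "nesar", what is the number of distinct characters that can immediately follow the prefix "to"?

Walk "to" from the root, arriving at one node.
Characters that immediately follow "to" among the stored strings: {r}.
That node has 1 child edge.

1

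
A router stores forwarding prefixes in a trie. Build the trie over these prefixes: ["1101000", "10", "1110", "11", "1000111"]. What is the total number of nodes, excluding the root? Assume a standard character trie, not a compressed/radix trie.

Insert word by word; a character creates a node only if that edge doesn't already exist:
  "1101000" → 7 new (1, 1, 0, 1, 0, 0, 0)
  "10" → prefix "1" already present; 1 new (0)
  "1110" → prefix "11" already present; 2 new (1, 0)
  "11" → prefix "11" already present; 0 new (none)
  "1000111" → prefix "10" already present; 5 new (0, 0, 1, 1, 1)
Total nodes = 7 + 1 + 2 + 0 + 5 = 15

15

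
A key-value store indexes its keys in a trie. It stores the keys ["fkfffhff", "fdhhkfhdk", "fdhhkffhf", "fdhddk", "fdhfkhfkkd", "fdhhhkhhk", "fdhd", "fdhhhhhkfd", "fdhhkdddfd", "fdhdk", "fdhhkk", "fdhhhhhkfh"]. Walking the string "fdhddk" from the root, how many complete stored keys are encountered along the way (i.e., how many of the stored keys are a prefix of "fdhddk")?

2

Traverse "fdhddk" character by character; count nodes along the way that are marked as word ends.
Prefixes of the query that are stored words: "fdhd", "fdhddk"
Count: 2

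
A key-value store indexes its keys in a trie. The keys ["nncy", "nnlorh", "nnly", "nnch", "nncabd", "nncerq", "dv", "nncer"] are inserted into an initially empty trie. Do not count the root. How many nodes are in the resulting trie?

18

Trie structure (* marks end of a word):
(root)
├─ d
│  └─ v *
└─ n
   └─ n
      ├─ c
      │  ├─ a
      │  │  └─ b
      │  │     └─ d *
      │  ├─ e
      │  │  └─ r *
      │  │     └─ q *
      │  ├─ h *
      │  └─ y *
      └─ l
         ├─ o
         │  └─ r
         │     └─ h *
         └─ y *
Counting every labelled node above: 18.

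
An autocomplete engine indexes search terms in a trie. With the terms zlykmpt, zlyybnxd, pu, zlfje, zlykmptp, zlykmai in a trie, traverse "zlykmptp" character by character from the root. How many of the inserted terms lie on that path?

2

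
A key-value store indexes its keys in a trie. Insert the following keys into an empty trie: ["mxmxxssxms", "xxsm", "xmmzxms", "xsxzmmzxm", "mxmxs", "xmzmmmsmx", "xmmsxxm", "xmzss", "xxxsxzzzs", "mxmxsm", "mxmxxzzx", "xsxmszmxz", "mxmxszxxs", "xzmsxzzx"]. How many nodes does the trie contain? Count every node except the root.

Insert word by word; a character creates a node only if that edge doesn't already exist:
  "mxmxxssxms" → 10 new (m, x, m, x, x, s, s, x, m, s)
  "xxsm" → 4 new (x, x, s, m)
  "xmmzxms" → prefix "x" already present; 6 new (m, m, z, x, m, s)
  "xsxzmmzxm" → prefix "x" already present; 8 new (s, x, z, m, m, z, x, m)
  "mxmxs" → prefix "mxmx" already present; 1 new (s)
  "xmzmmmsmx" → prefix "xm" already present; 7 new (z, m, m, m, s, m, x)
  "xmmsxxm" → prefix "xmm" already present; 4 new (s, x, x, m)
  "xmzss" → prefix "xmz" already present; 2 new (s, s)
  "xxxsxzzzs" → prefix "xx" already present; 7 new (x, s, x, z, z, z, s)
  "mxmxsm" → prefix "mxmxs" already present; 1 new (m)
  "mxmxxzzx" → prefix "mxmxx" already present; 3 new (z, z, x)
  "xsxmszmxz" → prefix "xsx" already present; 6 new (m, s, z, m, x, z)
  "mxmxszxxs" → prefix "mxmxs" already present; 4 new (z, x, x, s)
  "xzmsxzzx" → prefix "x" already present; 7 new (z, m, s, x, z, z, x)
Total nodes = 10 + 4 + 6 + 8 + 1 + 7 + 4 + 2 + 7 + 1 + 3 + 6 + 4 + 7 = 70

70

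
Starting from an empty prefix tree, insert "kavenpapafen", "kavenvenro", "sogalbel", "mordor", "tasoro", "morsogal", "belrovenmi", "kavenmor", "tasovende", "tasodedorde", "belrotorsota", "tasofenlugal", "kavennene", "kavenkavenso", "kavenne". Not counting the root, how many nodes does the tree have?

For each word, the new-node count is its length minus the longest prefix already in the trie:
  "kavenpapafen" → 12 new (k, a, v, e, n, p, a, p, a, f, e, n)
  "kavenvenro" → prefix "kaven" already present; 5 new (v, e, n, r, o)
  "sogalbel" → 8 new (s, o, g, a, l, b, e, l)
  "mordor" → 6 new (m, o, r, d, o, r)
  "tasoro" → 6 new (t, a, s, o, r, o)
  "morsogal" → prefix "mor" already present; 5 new (s, o, g, a, l)
  "belrovenmi" → 10 new (b, e, l, r, o, v, e, n, m, i)
  "kavenmor" → prefix "kaven" already present; 3 new (m, o, r)
  "tasovende" → prefix "taso" already present; 5 new (v, e, n, d, e)
  "tasodedorde" → prefix "taso" already present; 7 new (d, e, d, o, r, d, e)
  "belrotorsota" → prefix "belro" already present; 7 new (t, o, r, s, o, t, a)
  "tasofenlugal" → prefix "taso" already present; 8 new (f, e, n, l, u, g, a, l)
  "kavennene" → prefix "kaven" already present; 4 new (n, e, n, e)
  "kavenkavenso" → prefix "kaven" already present; 7 new (k, a, v, e, n, s, o)
  "kavenne" → prefix "kavenne" already present; 0 new (none)
Total nodes = 12 + 5 + 8 + 6 + 6 + 5 + 10 + 3 + 5 + 7 + 7 + 8 + 4 + 7 + 0 = 93

93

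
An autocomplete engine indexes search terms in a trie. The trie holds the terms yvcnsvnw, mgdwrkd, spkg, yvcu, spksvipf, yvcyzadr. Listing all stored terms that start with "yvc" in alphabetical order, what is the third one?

yvcyzadr

Filter for "yvc…" and sort: "yvcnsvnw", "yvcu", "yvcyzadr"
The 3rd is yvcyzadr.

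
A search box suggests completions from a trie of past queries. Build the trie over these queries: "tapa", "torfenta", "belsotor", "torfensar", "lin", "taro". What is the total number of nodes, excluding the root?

Trace insertions, counting only characters that open a new branch:
  "tapa" → 4 new (t, a, p, a)
  "torfenta" → prefix "t" already present; 7 new (o, r, f, e, n, t, a)
  "belsotor" → 8 new (b, e, l, s, o, t, o, r)
  "torfensar" → prefix "torfen" already present; 3 new (s, a, r)
  "lin" → 3 new (l, i, n)
  "taro" → prefix "ta" already present; 2 new (r, o)
Total nodes = 4 + 7 + 8 + 3 + 3 + 2 = 27

27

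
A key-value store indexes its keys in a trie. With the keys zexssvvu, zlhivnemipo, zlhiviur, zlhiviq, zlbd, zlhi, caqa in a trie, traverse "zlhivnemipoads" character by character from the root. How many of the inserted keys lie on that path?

Traverse "zlhivnemipoads" character by character; count nodes along the way that are marked as word ends.
Prefixes of the query that are stored words: "zlhi", "zlhivnemipo"
Count: 2

2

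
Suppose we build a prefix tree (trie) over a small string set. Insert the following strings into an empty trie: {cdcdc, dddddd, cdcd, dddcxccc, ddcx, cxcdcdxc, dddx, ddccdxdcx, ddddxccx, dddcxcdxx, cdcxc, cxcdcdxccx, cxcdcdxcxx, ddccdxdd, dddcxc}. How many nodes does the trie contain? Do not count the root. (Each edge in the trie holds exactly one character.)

46

Insert word by word; a character creates a node only if that edge doesn't already exist:
  "cdcdc" → 5 new (c, d, c, d, c)
  "dddddd" → 6 new (d, d, d, d, d, d)
  "cdcd" → prefix "cdcd" already present; 0 new (none)
  "dddcxccc" → prefix "ddd" already present; 5 new (c, x, c, c, c)
  "ddcx" → prefix "dd" already present; 2 new (c, x)
  "cxcdcdxc" → prefix "c" already present; 7 new (x, c, d, c, d, x, c)
  "dddx" → prefix "ddd" already present; 1 new (x)
  "ddccdxdcx" → prefix "ddc" already present; 6 new (c, d, x, d, c, x)
  "ddddxccx" → prefix "dddd" already present; 4 new (x, c, c, x)
  "dddcxcdxx" → prefix "dddcxc" already present; 3 new (d, x, x)
  "cdcxc" → prefix "cdc" already present; 2 new (x, c)
  "cxcdcdxccx" → prefix "cxcdcdxc" already present; 2 new (c, x)
  "cxcdcdxcxx" → prefix "cxcdcdxc" already present; 2 new (x, x)
  "ddccdxdd" → prefix "ddccdxd" already present; 1 new (d)
  "dddcxc" → prefix "dddcxc" already present; 0 new (none)
Total nodes = 5 + 6 + 0 + 5 + 2 + 7 + 1 + 6 + 4 + 3 + 2 + 2 + 2 + 1 + 0 = 46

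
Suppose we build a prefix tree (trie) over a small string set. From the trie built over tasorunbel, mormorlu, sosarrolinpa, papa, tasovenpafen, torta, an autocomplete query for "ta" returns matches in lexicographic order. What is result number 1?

tasorunbel

Filter for "ta…" and sort: "tasorunbel", "tasovenpafen"
The 1st is tasorunbel.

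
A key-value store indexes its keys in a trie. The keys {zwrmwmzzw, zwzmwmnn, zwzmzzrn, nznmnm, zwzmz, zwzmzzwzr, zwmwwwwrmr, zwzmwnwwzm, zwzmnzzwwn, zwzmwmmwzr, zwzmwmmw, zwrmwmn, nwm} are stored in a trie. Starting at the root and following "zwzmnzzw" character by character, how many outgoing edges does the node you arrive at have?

1

Follow the path "zwzmnzzw" to its node, then look at its outgoing edges.
Distinct next characters after "zwzmnzzw": w.
That node has 1 child edge.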